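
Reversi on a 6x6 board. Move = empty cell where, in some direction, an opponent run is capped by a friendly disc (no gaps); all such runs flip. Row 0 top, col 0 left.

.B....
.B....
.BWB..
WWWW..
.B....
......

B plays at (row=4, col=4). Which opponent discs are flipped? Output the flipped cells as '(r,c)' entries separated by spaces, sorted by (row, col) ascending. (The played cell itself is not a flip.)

Dir NW: opp run (3,3) (2,2) capped by B -> flip
Dir N: first cell '.' (not opp) -> no flip
Dir NE: first cell '.' (not opp) -> no flip
Dir W: first cell '.' (not opp) -> no flip
Dir E: first cell '.' (not opp) -> no flip
Dir SW: first cell '.' (not opp) -> no flip
Dir S: first cell '.' (not opp) -> no flip
Dir SE: first cell '.' (not opp) -> no flip

Answer: (2,2) (3,3)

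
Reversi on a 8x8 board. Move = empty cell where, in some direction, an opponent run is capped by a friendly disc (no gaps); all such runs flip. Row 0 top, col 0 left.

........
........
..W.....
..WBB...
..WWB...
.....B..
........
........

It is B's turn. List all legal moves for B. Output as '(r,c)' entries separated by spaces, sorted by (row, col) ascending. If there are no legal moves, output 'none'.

Answer: (1,1) (3,1) (4,1) (5,1) (5,2) (5,3)

Derivation:
(1,1): flips 1 -> legal
(1,2): no bracket -> illegal
(1,3): no bracket -> illegal
(2,1): no bracket -> illegal
(2,3): no bracket -> illegal
(3,1): flips 1 -> legal
(4,1): flips 2 -> legal
(5,1): flips 1 -> legal
(5,2): flips 1 -> legal
(5,3): flips 1 -> legal
(5,4): no bracket -> illegal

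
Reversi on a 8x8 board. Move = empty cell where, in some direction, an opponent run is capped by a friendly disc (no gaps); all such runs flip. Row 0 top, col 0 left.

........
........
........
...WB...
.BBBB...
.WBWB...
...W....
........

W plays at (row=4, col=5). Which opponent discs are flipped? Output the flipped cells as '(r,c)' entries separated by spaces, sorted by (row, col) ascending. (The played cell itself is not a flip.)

Dir NW: opp run (3,4), next='.' -> no flip
Dir N: first cell '.' (not opp) -> no flip
Dir NE: first cell '.' (not opp) -> no flip
Dir W: opp run (4,4) (4,3) (4,2) (4,1), next='.' -> no flip
Dir E: first cell '.' (not opp) -> no flip
Dir SW: opp run (5,4) capped by W -> flip
Dir S: first cell '.' (not opp) -> no flip
Dir SE: first cell '.' (not opp) -> no flip

Answer: (5,4)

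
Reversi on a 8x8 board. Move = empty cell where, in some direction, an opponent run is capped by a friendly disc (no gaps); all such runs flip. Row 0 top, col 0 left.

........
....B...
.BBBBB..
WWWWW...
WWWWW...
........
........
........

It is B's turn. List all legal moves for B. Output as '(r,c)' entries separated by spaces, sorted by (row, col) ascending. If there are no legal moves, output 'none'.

(2,0): no bracket -> illegal
(3,5): no bracket -> illegal
(4,5): flips 1 -> legal
(5,0): flips 2 -> legal
(5,1): flips 4 -> legal
(5,2): flips 4 -> legal
(5,3): flips 2 -> legal
(5,4): flips 4 -> legal
(5,5): flips 2 -> legal

Answer: (4,5) (5,0) (5,1) (5,2) (5,3) (5,4) (5,5)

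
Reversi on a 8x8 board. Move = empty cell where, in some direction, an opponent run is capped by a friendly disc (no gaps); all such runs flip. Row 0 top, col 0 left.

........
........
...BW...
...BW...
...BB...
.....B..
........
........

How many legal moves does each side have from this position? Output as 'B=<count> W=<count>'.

-- B to move --
(1,3): no bracket -> illegal
(1,4): flips 2 -> legal
(1,5): flips 1 -> legal
(2,5): flips 2 -> legal
(3,5): flips 1 -> legal
(4,5): flips 1 -> legal
B mobility = 5
-- W to move --
(1,2): flips 1 -> legal
(1,3): no bracket -> illegal
(1,4): no bracket -> illegal
(2,2): flips 1 -> legal
(3,2): flips 1 -> legal
(3,5): no bracket -> illegal
(4,2): flips 1 -> legal
(4,5): no bracket -> illegal
(4,6): no bracket -> illegal
(5,2): flips 1 -> legal
(5,3): no bracket -> illegal
(5,4): flips 1 -> legal
(5,6): no bracket -> illegal
(6,4): no bracket -> illegal
(6,5): no bracket -> illegal
(6,6): no bracket -> illegal
W mobility = 6

Answer: B=5 W=6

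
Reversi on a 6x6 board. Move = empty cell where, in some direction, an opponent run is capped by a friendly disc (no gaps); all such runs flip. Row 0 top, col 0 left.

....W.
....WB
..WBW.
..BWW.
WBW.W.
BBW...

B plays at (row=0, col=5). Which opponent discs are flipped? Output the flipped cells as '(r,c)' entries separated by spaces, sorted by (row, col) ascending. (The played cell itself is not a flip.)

Answer: (1,4)

Derivation:
Dir NW: edge -> no flip
Dir N: edge -> no flip
Dir NE: edge -> no flip
Dir W: opp run (0,4), next='.' -> no flip
Dir E: edge -> no flip
Dir SW: opp run (1,4) capped by B -> flip
Dir S: first cell 'B' (not opp) -> no flip
Dir SE: edge -> no flip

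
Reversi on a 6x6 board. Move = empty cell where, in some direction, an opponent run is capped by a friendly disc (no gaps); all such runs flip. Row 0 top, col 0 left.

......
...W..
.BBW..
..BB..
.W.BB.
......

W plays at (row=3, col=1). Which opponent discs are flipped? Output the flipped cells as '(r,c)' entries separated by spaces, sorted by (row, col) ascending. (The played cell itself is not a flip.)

Dir NW: first cell '.' (not opp) -> no flip
Dir N: opp run (2,1), next='.' -> no flip
Dir NE: opp run (2,2) capped by W -> flip
Dir W: first cell '.' (not opp) -> no flip
Dir E: opp run (3,2) (3,3), next='.' -> no flip
Dir SW: first cell '.' (not opp) -> no flip
Dir S: first cell 'W' (not opp) -> no flip
Dir SE: first cell '.' (not opp) -> no flip

Answer: (2,2)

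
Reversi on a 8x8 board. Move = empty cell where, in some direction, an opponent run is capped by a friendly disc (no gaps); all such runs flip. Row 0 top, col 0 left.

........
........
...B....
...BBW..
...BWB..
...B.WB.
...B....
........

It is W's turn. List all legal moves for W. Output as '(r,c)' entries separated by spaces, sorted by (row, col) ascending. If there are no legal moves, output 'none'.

(1,2): no bracket -> illegal
(1,3): no bracket -> illegal
(1,4): no bracket -> illegal
(2,2): flips 1 -> legal
(2,4): flips 1 -> legal
(2,5): no bracket -> illegal
(3,2): flips 2 -> legal
(3,6): no bracket -> illegal
(4,2): flips 1 -> legal
(4,6): flips 1 -> legal
(4,7): no bracket -> illegal
(5,2): no bracket -> illegal
(5,4): no bracket -> illegal
(5,7): flips 1 -> legal
(6,2): flips 1 -> legal
(6,4): no bracket -> illegal
(6,5): no bracket -> illegal
(6,6): no bracket -> illegal
(6,7): no bracket -> illegal
(7,2): no bracket -> illegal
(7,3): no bracket -> illegal
(7,4): no bracket -> illegal

Answer: (2,2) (2,4) (3,2) (4,2) (4,6) (5,7) (6,2)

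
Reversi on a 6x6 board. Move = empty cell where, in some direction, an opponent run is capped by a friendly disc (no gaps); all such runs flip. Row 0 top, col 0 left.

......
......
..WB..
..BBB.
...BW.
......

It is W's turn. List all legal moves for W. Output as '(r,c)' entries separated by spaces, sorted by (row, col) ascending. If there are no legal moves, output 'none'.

(1,2): no bracket -> illegal
(1,3): no bracket -> illegal
(1,4): no bracket -> illegal
(2,1): no bracket -> illegal
(2,4): flips 2 -> legal
(2,5): no bracket -> illegal
(3,1): no bracket -> illegal
(3,5): no bracket -> illegal
(4,1): no bracket -> illegal
(4,2): flips 2 -> legal
(4,5): no bracket -> illegal
(5,2): no bracket -> illegal
(5,3): no bracket -> illegal
(5,4): no bracket -> illegal

Answer: (2,4) (4,2)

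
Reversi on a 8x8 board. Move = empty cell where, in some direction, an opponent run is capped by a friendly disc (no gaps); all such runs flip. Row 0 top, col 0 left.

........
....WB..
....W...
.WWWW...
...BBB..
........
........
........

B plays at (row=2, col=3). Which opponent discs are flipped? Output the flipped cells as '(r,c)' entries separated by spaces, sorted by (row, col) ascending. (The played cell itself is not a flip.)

Dir NW: first cell '.' (not opp) -> no flip
Dir N: first cell '.' (not opp) -> no flip
Dir NE: opp run (1,4), next='.' -> no flip
Dir W: first cell '.' (not opp) -> no flip
Dir E: opp run (2,4), next='.' -> no flip
Dir SW: opp run (3,2), next='.' -> no flip
Dir S: opp run (3,3) capped by B -> flip
Dir SE: opp run (3,4) capped by B -> flip

Answer: (3,3) (3,4)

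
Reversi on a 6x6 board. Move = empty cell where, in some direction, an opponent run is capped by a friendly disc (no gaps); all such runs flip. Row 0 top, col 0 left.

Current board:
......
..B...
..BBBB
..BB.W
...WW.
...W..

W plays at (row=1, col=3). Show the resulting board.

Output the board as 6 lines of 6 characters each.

Place W at (1,3); scan 8 dirs for brackets.
Dir NW: first cell '.' (not opp) -> no flip
Dir N: first cell '.' (not opp) -> no flip
Dir NE: first cell '.' (not opp) -> no flip
Dir W: opp run (1,2), next='.' -> no flip
Dir E: first cell '.' (not opp) -> no flip
Dir SW: opp run (2,2), next='.' -> no flip
Dir S: opp run (2,3) (3,3) capped by W -> flip
Dir SE: opp run (2,4) capped by W -> flip
All flips: (2,3) (2,4) (3,3)

Answer: ......
..BW..
..BWWB
..BW.W
...WW.
...W..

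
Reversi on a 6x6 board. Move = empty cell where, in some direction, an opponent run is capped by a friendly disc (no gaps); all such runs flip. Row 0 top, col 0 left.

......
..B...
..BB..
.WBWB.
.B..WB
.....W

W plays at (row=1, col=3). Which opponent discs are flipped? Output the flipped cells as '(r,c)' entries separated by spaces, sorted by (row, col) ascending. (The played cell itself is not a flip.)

Dir NW: first cell '.' (not opp) -> no flip
Dir N: first cell '.' (not opp) -> no flip
Dir NE: first cell '.' (not opp) -> no flip
Dir W: opp run (1,2), next='.' -> no flip
Dir E: first cell '.' (not opp) -> no flip
Dir SW: opp run (2,2) capped by W -> flip
Dir S: opp run (2,3) capped by W -> flip
Dir SE: first cell '.' (not opp) -> no flip

Answer: (2,2) (2,3)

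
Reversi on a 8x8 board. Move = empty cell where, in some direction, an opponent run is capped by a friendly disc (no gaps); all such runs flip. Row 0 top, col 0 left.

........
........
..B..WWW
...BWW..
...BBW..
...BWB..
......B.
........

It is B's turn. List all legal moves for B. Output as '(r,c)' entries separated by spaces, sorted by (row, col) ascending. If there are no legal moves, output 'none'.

Answer: (1,5) (1,6) (1,7) (2,4) (3,6) (4,6) (6,4) (6,5)

Derivation:
(1,4): no bracket -> illegal
(1,5): flips 3 -> legal
(1,6): flips 2 -> legal
(1,7): flips 2 -> legal
(2,3): no bracket -> illegal
(2,4): flips 1 -> legal
(3,6): flips 2 -> legal
(3,7): no bracket -> illegal
(4,6): flips 1 -> legal
(5,6): no bracket -> illegal
(6,3): no bracket -> illegal
(6,4): flips 1 -> legal
(6,5): flips 1 -> legal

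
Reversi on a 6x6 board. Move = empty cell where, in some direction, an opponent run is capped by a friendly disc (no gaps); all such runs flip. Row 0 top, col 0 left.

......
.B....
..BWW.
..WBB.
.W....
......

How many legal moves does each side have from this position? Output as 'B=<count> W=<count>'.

-- B to move --
(1,2): flips 1 -> legal
(1,3): flips 1 -> legal
(1,4): flips 1 -> legal
(1,5): flips 1 -> legal
(2,1): no bracket -> illegal
(2,5): flips 2 -> legal
(3,0): no bracket -> illegal
(3,1): flips 1 -> legal
(3,5): no bracket -> illegal
(4,0): no bracket -> illegal
(4,2): flips 1 -> legal
(4,3): no bracket -> illegal
(5,0): no bracket -> illegal
(5,1): no bracket -> illegal
(5,2): no bracket -> illegal
B mobility = 7
-- W to move --
(0,0): no bracket -> illegal
(0,1): no bracket -> illegal
(0,2): no bracket -> illegal
(1,0): no bracket -> illegal
(1,2): flips 1 -> legal
(1,3): no bracket -> illegal
(2,0): no bracket -> illegal
(2,1): flips 1 -> legal
(2,5): no bracket -> illegal
(3,1): no bracket -> illegal
(3,5): flips 2 -> legal
(4,2): flips 1 -> legal
(4,3): flips 1 -> legal
(4,4): flips 1 -> legal
(4,5): flips 1 -> legal
W mobility = 7

Answer: B=7 W=7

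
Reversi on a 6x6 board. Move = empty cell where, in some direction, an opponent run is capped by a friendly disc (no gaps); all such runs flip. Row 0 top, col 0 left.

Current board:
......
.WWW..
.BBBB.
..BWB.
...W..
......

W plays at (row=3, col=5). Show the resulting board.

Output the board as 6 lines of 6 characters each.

Answer: ......
.WWW..
.BBBW.
..BWWW
...W..
......

Derivation:
Place W at (3,5); scan 8 dirs for brackets.
Dir NW: opp run (2,4) capped by W -> flip
Dir N: first cell '.' (not opp) -> no flip
Dir NE: edge -> no flip
Dir W: opp run (3,4) capped by W -> flip
Dir E: edge -> no flip
Dir SW: first cell '.' (not opp) -> no flip
Dir S: first cell '.' (not opp) -> no flip
Dir SE: edge -> no flip
All flips: (2,4) (3,4)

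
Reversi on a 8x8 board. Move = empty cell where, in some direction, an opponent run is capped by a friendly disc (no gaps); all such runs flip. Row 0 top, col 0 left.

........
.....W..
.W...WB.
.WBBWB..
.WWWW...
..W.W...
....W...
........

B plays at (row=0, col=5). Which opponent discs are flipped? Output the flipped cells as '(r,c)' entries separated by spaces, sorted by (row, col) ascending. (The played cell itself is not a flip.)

Dir NW: edge -> no flip
Dir N: edge -> no flip
Dir NE: edge -> no flip
Dir W: first cell '.' (not opp) -> no flip
Dir E: first cell '.' (not opp) -> no flip
Dir SW: first cell '.' (not opp) -> no flip
Dir S: opp run (1,5) (2,5) capped by B -> flip
Dir SE: first cell '.' (not opp) -> no flip

Answer: (1,5) (2,5)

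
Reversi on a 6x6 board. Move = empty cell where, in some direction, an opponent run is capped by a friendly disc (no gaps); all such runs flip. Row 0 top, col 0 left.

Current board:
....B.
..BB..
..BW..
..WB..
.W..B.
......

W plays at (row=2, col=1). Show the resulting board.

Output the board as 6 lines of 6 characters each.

Answer: ....B.
..BB..
.WWW..
..WB..
.W..B.
......

Derivation:
Place W at (2,1); scan 8 dirs for brackets.
Dir NW: first cell '.' (not opp) -> no flip
Dir N: first cell '.' (not opp) -> no flip
Dir NE: opp run (1,2), next='.' -> no flip
Dir W: first cell '.' (not opp) -> no flip
Dir E: opp run (2,2) capped by W -> flip
Dir SW: first cell '.' (not opp) -> no flip
Dir S: first cell '.' (not opp) -> no flip
Dir SE: first cell 'W' (not opp) -> no flip
All flips: (2,2)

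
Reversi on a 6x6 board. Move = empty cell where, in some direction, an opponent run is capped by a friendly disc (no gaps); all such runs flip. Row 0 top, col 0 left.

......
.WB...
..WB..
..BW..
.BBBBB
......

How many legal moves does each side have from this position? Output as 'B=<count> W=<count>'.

Answer: B=5 W=8

Derivation:
-- B to move --
(0,0): flips 3 -> legal
(0,1): no bracket -> illegal
(0,2): no bracket -> illegal
(1,0): flips 1 -> legal
(1,3): no bracket -> illegal
(2,0): no bracket -> illegal
(2,1): flips 1 -> legal
(2,4): flips 1 -> legal
(3,1): no bracket -> illegal
(3,4): flips 1 -> legal
B mobility = 5
-- W to move --
(0,1): no bracket -> illegal
(0,2): flips 1 -> legal
(0,3): no bracket -> illegal
(1,3): flips 2 -> legal
(1,4): no bracket -> illegal
(2,1): no bracket -> illegal
(2,4): flips 1 -> legal
(3,0): no bracket -> illegal
(3,1): flips 1 -> legal
(3,4): no bracket -> illegal
(3,5): no bracket -> illegal
(4,0): no bracket -> illegal
(5,0): no bracket -> illegal
(5,1): flips 1 -> legal
(5,2): flips 2 -> legal
(5,3): flips 1 -> legal
(5,4): no bracket -> illegal
(5,5): flips 1 -> legal
W mobility = 8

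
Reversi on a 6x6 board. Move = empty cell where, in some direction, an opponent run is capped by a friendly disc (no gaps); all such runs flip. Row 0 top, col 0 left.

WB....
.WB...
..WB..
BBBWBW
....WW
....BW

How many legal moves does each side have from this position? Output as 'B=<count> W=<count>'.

Answer: B=4 W=6

Derivation:
-- B to move --
(0,2): no bracket -> illegal
(1,0): flips 1 -> legal
(1,3): flips 1 -> legal
(2,0): no bracket -> illegal
(2,1): flips 2 -> legal
(2,4): no bracket -> illegal
(2,5): no bracket -> illegal
(4,2): no bracket -> illegal
(4,3): flips 1 -> legal
(5,3): no bracket -> illegal
B mobility = 4
-- W to move --
(0,2): flips 2 -> legal
(0,3): no bracket -> illegal
(1,0): no bracket -> illegal
(1,3): flips 2 -> legal
(1,4): no bracket -> illegal
(2,0): no bracket -> illegal
(2,1): no bracket -> illegal
(2,4): flips 2 -> legal
(2,5): no bracket -> illegal
(4,0): flips 1 -> legal
(4,1): no bracket -> illegal
(4,2): flips 1 -> legal
(4,3): no bracket -> illegal
(5,3): flips 1 -> legal
W mobility = 6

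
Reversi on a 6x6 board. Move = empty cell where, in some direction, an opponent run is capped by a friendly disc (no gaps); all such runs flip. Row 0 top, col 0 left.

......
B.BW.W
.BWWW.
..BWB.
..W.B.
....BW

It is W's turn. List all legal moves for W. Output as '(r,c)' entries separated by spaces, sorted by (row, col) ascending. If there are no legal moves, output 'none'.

(0,0): no bracket -> illegal
(0,1): flips 1 -> legal
(0,2): flips 1 -> legal
(0,3): no bracket -> illegal
(1,1): flips 1 -> legal
(2,0): flips 1 -> legal
(2,5): no bracket -> illegal
(3,0): no bracket -> illegal
(3,1): flips 1 -> legal
(3,5): flips 1 -> legal
(4,1): flips 1 -> legal
(4,3): no bracket -> illegal
(4,5): flips 1 -> legal
(5,3): flips 1 -> legal

Answer: (0,1) (0,2) (1,1) (2,0) (3,1) (3,5) (4,1) (4,5) (5,3)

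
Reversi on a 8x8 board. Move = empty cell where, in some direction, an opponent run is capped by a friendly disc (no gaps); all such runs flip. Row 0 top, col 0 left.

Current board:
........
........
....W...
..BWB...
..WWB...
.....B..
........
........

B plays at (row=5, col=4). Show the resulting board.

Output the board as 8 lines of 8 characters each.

Place B at (5,4); scan 8 dirs for brackets.
Dir NW: opp run (4,3) capped by B -> flip
Dir N: first cell 'B' (not opp) -> no flip
Dir NE: first cell '.' (not opp) -> no flip
Dir W: first cell '.' (not opp) -> no flip
Dir E: first cell 'B' (not opp) -> no flip
Dir SW: first cell '.' (not opp) -> no flip
Dir S: first cell '.' (not opp) -> no flip
Dir SE: first cell '.' (not opp) -> no flip
All flips: (4,3)

Answer: ........
........
....W...
..BWB...
..WBB...
....BB..
........
........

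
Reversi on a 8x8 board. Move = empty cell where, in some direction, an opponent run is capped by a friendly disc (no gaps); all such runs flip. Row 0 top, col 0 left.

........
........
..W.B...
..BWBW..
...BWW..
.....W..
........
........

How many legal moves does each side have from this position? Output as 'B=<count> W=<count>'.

Answer: B=7 W=7

Derivation:
-- B to move --
(1,1): no bracket -> illegal
(1,2): flips 1 -> legal
(1,3): no bracket -> illegal
(2,1): no bracket -> illegal
(2,3): flips 1 -> legal
(2,5): no bracket -> illegal
(2,6): no bracket -> illegal
(3,1): no bracket -> illegal
(3,6): flips 1 -> legal
(4,2): flips 1 -> legal
(4,6): flips 3 -> legal
(5,3): no bracket -> illegal
(5,4): flips 1 -> legal
(5,6): flips 1 -> legal
(6,4): no bracket -> illegal
(6,5): no bracket -> illegal
(6,6): no bracket -> illegal
B mobility = 7
-- W to move --
(1,3): flips 1 -> legal
(1,4): flips 2 -> legal
(1,5): flips 1 -> legal
(2,1): no bracket -> illegal
(2,3): flips 1 -> legal
(2,5): no bracket -> illegal
(3,1): flips 1 -> legal
(4,1): no bracket -> illegal
(4,2): flips 2 -> legal
(5,2): no bracket -> illegal
(5,3): flips 1 -> legal
(5,4): no bracket -> illegal
W mobility = 7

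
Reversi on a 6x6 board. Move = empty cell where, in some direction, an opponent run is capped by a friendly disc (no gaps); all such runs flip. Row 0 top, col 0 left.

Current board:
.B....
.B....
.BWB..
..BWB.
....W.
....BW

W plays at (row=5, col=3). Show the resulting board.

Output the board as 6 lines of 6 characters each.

Answer: .B....
.B....
.BWB..
..BWB.
....W.
...WWW

Derivation:
Place W at (5,3); scan 8 dirs for brackets.
Dir NW: first cell '.' (not opp) -> no flip
Dir N: first cell '.' (not opp) -> no flip
Dir NE: first cell 'W' (not opp) -> no flip
Dir W: first cell '.' (not opp) -> no flip
Dir E: opp run (5,4) capped by W -> flip
Dir SW: edge -> no flip
Dir S: edge -> no flip
Dir SE: edge -> no flip
All flips: (5,4)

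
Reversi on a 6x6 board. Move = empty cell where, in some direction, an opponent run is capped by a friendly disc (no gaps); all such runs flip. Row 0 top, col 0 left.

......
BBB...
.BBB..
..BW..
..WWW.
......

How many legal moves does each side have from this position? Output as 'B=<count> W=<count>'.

-- B to move --
(2,4): no bracket -> illegal
(3,1): no bracket -> illegal
(3,4): flips 1 -> legal
(3,5): no bracket -> illegal
(4,1): no bracket -> illegal
(4,5): no bracket -> illegal
(5,1): no bracket -> illegal
(5,2): flips 1 -> legal
(5,3): flips 2 -> legal
(5,4): flips 1 -> legal
(5,5): flips 2 -> legal
B mobility = 5
-- W to move --
(0,0): flips 2 -> legal
(0,1): no bracket -> illegal
(0,2): flips 3 -> legal
(0,3): no bracket -> illegal
(1,3): flips 1 -> legal
(1,4): no bracket -> illegal
(2,0): no bracket -> illegal
(2,4): no bracket -> illegal
(3,0): no bracket -> illegal
(3,1): flips 1 -> legal
(3,4): no bracket -> illegal
(4,1): no bracket -> illegal
W mobility = 4

Answer: B=5 W=4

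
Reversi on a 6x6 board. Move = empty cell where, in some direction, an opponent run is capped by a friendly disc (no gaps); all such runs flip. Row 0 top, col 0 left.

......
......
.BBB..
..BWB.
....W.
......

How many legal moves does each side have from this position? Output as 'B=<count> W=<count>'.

-- B to move --
(2,4): no bracket -> illegal
(3,5): no bracket -> illegal
(4,2): no bracket -> illegal
(4,3): flips 1 -> legal
(4,5): no bracket -> illegal
(5,3): no bracket -> illegal
(5,4): flips 1 -> legal
(5,5): flips 2 -> legal
B mobility = 3
-- W to move --
(1,0): no bracket -> illegal
(1,1): flips 1 -> legal
(1,2): no bracket -> illegal
(1,3): flips 1 -> legal
(1,4): no bracket -> illegal
(2,0): no bracket -> illegal
(2,4): flips 1 -> legal
(2,5): no bracket -> illegal
(3,0): no bracket -> illegal
(3,1): flips 1 -> legal
(3,5): flips 1 -> legal
(4,1): no bracket -> illegal
(4,2): no bracket -> illegal
(4,3): no bracket -> illegal
(4,5): no bracket -> illegal
W mobility = 5

Answer: B=3 W=5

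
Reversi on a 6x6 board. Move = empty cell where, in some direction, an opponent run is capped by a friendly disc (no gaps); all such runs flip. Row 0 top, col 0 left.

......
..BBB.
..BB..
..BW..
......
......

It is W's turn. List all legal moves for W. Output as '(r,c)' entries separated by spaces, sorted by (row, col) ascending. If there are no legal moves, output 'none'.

(0,1): no bracket -> illegal
(0,2): no bracket -> illegal
(0,3): flips 2 -> legal
(0,4): no bracket -> illegal
(0,5): no bracket -> illegal
(1,1): flips 1 -> legal
(1,5): no bracket -> illegal
(2,1): no bracket -> illegal
(2,4): no bracket -> illegal
(2,5): no bracket -> illegal
(3,1): flips 1 -> legal
(3,4): no bracket -> illegal
(4,1): no bracket -> illegal
(4,2): no bracket -> illegal
(4,3): no bracket -> illegal

Answer: (0,3) (1,1) (3,1)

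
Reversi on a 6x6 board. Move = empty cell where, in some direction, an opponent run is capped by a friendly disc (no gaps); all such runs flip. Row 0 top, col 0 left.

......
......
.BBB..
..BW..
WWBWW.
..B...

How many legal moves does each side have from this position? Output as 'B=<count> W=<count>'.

-- B to move --
(2,4): flips 1 -> legal
(3,0): flips 1 -> legal
(3,1): no bracket -> illegal
(3,4): flips 2 -> legal
(3,5): no bracket -> illegal
(4,5): flips 2 -> legal
(5,0): flips 1 -> legal
(5,1): no bracket -> illegal
(5,3): flips 2 -> legal
(5,4): flips 1 -> legal
(5,5): flips 2 -> legal
B mobility = 8
-- W to move --
(1,0): flips 2 -> legal
(1,1): flips 1 -> legal
(1,2): no bracket -> illegal
(1,3): flips 1 -> legal
(1,4): flips 2 -> legal
(2,0): no bracket -> illegal
(2,4): no bracket -> illegal
(3,0): no bracket -> illegal
(3,1): flips 1 -> legal
(3,4): no bracket -> illegal
(5,1): flips 1 -> legal
(5,3): no bracket -> illegal
W mobility = 6

Answer: B=8 W=6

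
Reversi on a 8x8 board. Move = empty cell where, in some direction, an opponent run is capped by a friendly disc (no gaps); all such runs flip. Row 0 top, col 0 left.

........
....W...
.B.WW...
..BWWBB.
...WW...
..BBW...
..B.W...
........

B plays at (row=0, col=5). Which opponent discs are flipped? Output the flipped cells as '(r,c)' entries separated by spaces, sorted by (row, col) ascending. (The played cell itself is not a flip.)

Answer: (1,4) (2,3)

Derivation:
Dir NW: edge -> no flip
Dir N: edge -> no flip
Dir NE: edge -> no flip
Dir W: first cell '.' (not opp) -> no flip
Dir E: first cell '.' (not opp) -> no flip
Dir SW: opp run (1,4) (2,3) capped by B -> flip
Dir S: first cell '.' (not opp) -> no flip
Dir SE: first cell '.' (not opp) -> no flip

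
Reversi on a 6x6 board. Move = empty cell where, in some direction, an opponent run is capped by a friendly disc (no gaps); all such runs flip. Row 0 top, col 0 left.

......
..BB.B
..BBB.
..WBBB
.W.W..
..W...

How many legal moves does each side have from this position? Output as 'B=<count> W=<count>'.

Answer: B=4 W=4

Derivation:
-- B to move --
(2,1): no bracket -> illegal
(3,0): no bracket -> illegal
(3,1): flips 1 -> legal
(4,0): no bracket -> illegal
(4,2): flips 1 -> legal
(4,4): no bracket -> illegal
(5,0): flips 2 -> legal
(5,1): no bracket -> illegal
(5,3): flips 1 -> legal
(5,4): no bracket -> illegal
B mobility = 4
-- W to move --
(0,1): no bracket -> illegal
(0,2): flips 2 -> legal
(0,3): flips 3 -> legal
(0,4): no bracket -> illegal
(0,5): no bracket -> illegal
(1,1): no bracket -> illegal
(1,4): flips 1 -> legal
(2,1): no bracket -> illegal
(2,5): flips 1 -> legal
(3,1): no bracket -> illegal
(4,2): no bracket -> illegal
(4,4): no bracket -> illegal
(4,5): no bracket -> illegal
W mobility = 4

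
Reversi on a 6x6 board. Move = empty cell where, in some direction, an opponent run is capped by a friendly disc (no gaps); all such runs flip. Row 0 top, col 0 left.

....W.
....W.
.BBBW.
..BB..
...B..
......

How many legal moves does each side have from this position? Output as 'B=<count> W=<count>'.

-- B to move --
(0,3): no bracket -> illegal
(0,5): flips 1 -> legal
(1,3): no bracket -> illegal
(1,5): flips 1 -> legal
(2,5): flips 1 -> legal
(3,4): no bracket -> illegal
(3,5): no bracket -> illegal
B mobility = 3
-- W to move --
(1,0): no bracket -> illegal
(1,1): no bracket -> illegal
(1,2): no bracket -> illegal
(1,3): no bracket -> illegal
(2,0): flips 3 -> legal
(3,0): no bracket -> illegal
(3,1): no bracket -> illegal
(3,4): no bracket -> illegal
(4,1): flips 2 -> legal
(4,2): flips 1 -> legal
(4,4): no bracket -> illegal
(5,2): no bracket -> illegal
(5,3): no bracket -> illegal
(5,4): no bracket -> illegal
W mobility = 3

Answer: B=3 W=3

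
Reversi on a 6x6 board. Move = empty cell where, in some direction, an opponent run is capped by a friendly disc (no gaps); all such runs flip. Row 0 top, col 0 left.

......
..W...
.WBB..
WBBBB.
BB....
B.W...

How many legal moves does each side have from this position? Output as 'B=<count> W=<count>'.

-- B to move --
(0,1): flips 1 -> legal
(0,2): flips 1 -> legal
(0,3): no bracket -> illegal
(1,0): flips 1 -> legal
(1,1): flips 1 -> legal
(1,3): no bracket -> illegal
(2,0): flips 2 -> legal
(4,2): no bracket -> illegal
(4,3): no bracket -> illegal
(5,1): no bracket -> illegal
(5,3): no bracket -> illegal
B mobility = 5
-- W to move --
(1,1): no bracket -> illegal
(1,3): no bracket -> illegal
(1,4): no bracket -> illegal
(2,0): no bracket -> illegal
(2,4): flips 2 -> legal
(2,5): no bracket -> illegal
(3,5): flips 4 -> legal
(4,2): flips 2 -> legal
(4,3): flips 1 -> legal
(4,4): no bracket -> illegal
(4,5): flips 2 -> legal
(5,1): flips 2 -> legal
W mobility = 6

Answer: B=5 W=6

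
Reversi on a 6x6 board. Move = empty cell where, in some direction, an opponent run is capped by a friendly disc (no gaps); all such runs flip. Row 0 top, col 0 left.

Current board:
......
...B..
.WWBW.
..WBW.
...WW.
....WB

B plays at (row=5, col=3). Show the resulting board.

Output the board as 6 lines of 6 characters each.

Answer: ......
...B..
.WWBW.
..WBW.
...BW.
...BBB

Derivation:
Place B at (5,3); scan 8 dirs for brackets.
Dir NW: first cell '.' (not opp) -> no flip
Dir N: opp run (4,3) capped by B -> flip
Dir NE: opp run (4,4), next='.' -> no flip
Dir W: first cell '.' (not opp) -> no flip
Dir E: opp run (5,4) capped by B -> flip
Dir SW: edge -> no flip
Dir S: edge -> no flip
Dir SE: edge -> no flip
All flips: (4,3) (5,4)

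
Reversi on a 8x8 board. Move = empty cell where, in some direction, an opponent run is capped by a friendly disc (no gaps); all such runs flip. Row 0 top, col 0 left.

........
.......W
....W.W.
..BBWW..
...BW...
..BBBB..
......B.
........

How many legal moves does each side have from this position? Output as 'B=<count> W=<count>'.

Answer: B=5 W=7

Derivation:
-- B to move --
(0,6): no bracket -> illegal
(0,7): no bracket -> illegal
(1,3): no bracket -> illegal
(1,4): flips 3 -> legal
(1,5): flips 1 -> legal
(1,6): no bracket -> illegal
(2,3): no bracket -> illegal
(2,5): flips 1 -> legal
(2,7): no bracket -> illegal
(3,6): flips 2 -> legal
(3,7): no bracket -> illegal
(4,5): flips 1 -> legal
(4,6): no bracket -> illegal
B mobility = 5
-- W to move --
(2,1): no bracket -> illegal
(2,2): flips 1 -> legal
(2,3): no bracket -> illegal
(3,1): flips 2 -> legal
(4,1): no bracket -> illegal
(4,2): flips 2 -> legal
(4,5): no bracket -> illegal
(4,6): no bracket -> illegal
(5,1): no bracket -> illegal
(5,6): no bracket -> illegal
(5,7): no bracket -> illegal
(6,1): flips 2 -> legal
(6,2): flips 1 -> legal
(6,3): no bracket -> illegal
(6,4): flips 1 -> legal
(6,5): no bracket -> illegal
(6,7): no bracket -> illegal
(7,5): no bracket -> illegal
(7,6): no bracket -> illegal
(7,7): flips 2 -> legal
W mobility = 7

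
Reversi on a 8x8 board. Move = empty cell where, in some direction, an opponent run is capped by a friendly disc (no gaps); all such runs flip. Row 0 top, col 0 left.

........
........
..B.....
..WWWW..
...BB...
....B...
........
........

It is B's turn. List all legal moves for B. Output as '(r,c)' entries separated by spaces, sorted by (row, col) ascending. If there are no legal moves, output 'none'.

(2,1): flips 1 -> legal
(2,3): flips 1 -> legal
(2,4): flips 1 -> legal
(2,5): flips 1 -> legal
(2,6): flips 1 -> legal
(3,1): no bracket -> illegal
(3,6): no bracket -> illegal
(4,1): no bracket -> illegal
(4,2): flips 1 -> legal
(4,5): no bracket -> illegal
(4,6): no bracket -> illegal

Answer: (2,1) (2,3) (2,4) (2,5) (2,6) (4,2)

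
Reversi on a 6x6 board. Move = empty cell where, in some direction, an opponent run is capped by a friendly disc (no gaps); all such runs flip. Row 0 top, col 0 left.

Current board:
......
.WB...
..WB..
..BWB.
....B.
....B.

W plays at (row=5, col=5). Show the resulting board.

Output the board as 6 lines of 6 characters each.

Place W at (5,5); scan 8 dirs for brackets.
Dir NW: opp run (4,4) capped by W -> flip
Dir N: first cell '.' (not opp) -> no flip
Dir NE: edge -> no flip
Dir W: opp run (5,4), next='.' -> no flip
Dir E: edge -> no flip
Dir SW: edge -> no flip
Dir S: edge -> no flip
Dir SE: edge -> no flip
All flips: (4,4)

Answer: ......
.WB...
..WB..
..BWB.
....W.
....BW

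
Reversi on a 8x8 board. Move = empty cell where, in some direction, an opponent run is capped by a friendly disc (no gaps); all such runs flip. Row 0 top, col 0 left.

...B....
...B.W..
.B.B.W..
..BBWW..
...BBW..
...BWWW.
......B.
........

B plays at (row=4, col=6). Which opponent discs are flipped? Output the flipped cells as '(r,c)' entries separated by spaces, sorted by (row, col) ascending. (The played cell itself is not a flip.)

Answer: (4,5) (5,6)

Derivation:
Dir NW: opp run (3,5), next='.' -> no flip
Dir N: first cell '.' (not opp) -> no flip
Dir NE: first cell '.' (not opp) -> no flip
Dir W: opp run (4,5) capped by B -> flip
Dir E: first cell '.' (not opp) -> no flip
Dir SW: opp run (5,5), next='.' -> no flip
Dir S: opp run (5,6) capped by B -> flip
Dir SE: first cell '.' (not opp) -> no flip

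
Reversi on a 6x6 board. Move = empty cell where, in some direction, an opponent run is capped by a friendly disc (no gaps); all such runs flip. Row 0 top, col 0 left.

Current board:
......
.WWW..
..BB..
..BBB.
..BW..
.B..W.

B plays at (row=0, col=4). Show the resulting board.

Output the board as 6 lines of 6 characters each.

Answer: ....B.
.WWB..
..BB..
..BBB.
..BW..
.B..W.

Derivation:
Place B at (0,4); scan 8 dirs for brackets.
Dir NW: edge -> no flip
Dir N: edge -> no flip
Dir NE: edge -> no flip
Dir W: first cell '.' (not opp) -> no flip
Dir E: first cell '.' (not opp) -> no flip
Dir SW: opp run (1,3) capped by B -> flip
Dir S: first cell '.' (not opp) -> no flip
Dir SE: first cell '.' (not opp) -> no flip
All flips: (1,3)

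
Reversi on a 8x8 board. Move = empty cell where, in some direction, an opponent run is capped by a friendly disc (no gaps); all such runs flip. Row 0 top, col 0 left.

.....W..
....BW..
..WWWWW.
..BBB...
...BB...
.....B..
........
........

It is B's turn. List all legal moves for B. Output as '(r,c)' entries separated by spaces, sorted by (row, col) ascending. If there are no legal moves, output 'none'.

(0,4): no bracket -> illegal
(0,6): flips 2 -> legal
(1,1): flips 1 -> legal
(1,2): flips 2 -> legal
(1,3): flips 1 -> legal
(1,6): flips 2 -> legal
(1,7): no bracket -> illegal
(2,1): no bracket -> illegal
(2,7): no bracket -> illegal
(3,1): no bracket -> illegal
(3,5): no bracket -> illegal
(3,6): flips 1 -> legal
(3,7): no bracket -> illegal

Answer: (0,6) (1,1) (1,2) (1,3) (1,6) (3,6)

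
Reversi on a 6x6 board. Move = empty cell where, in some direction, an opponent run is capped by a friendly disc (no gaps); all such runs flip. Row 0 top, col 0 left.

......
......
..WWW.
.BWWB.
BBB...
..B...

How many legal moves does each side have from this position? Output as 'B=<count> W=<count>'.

-- B to move --
(1,1): no bracket -> illegal
(1,2): flips 3 -> legal
(1,3): flips 1 -> legal
(1,4): flips 3 -> legal
(1,5): flips 2 -> legal
(2,1): no bracket -> illegal
(2,5): no bracket -> illegal
(3,5): no bracket -> illegal
(4,3): no bracket -> illegal
(4,4): no bracket -> illegal
B mobility = 4
-- W to move --
(2,0): no bracket -> illegal
(2,1): no bracket -> illegal
(2,5): no bracket -> illegal
(3,0): flips 1 -> legal
(3,5): flips 1 -> legal
(4,3): no bracket -> illegal
(4,4): flips 1 -> legal
(4,5): flips 1 -> legal
(5,0): flips 1 -> legal
(5,1): flips 1 -> legal
(5,3): no bracket -> illegal
W mobility = 6

Answer: B=4 W=6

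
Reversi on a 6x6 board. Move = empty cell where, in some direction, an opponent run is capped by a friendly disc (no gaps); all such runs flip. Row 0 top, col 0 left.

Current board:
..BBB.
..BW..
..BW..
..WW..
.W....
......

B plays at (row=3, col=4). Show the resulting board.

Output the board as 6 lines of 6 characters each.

Answer: ..BBB.
..BW..
..BB..
..WWB.
.W....
......

Derivation:
Place B at (3,4); scan 8 dirs for brackets.
Dir NW: opp run (2,3) capped by B -> flip
Dir N: first cell '.' (not opp) -> no flip
Dir NE: first cell '.' (not opp) -> no flip
Dir W: opp run (3,3) (3,2), next='.' -> no flip
Dir E: first cell '.' (not opp) -> no flip
Dir SW: first cell '.' (not opp) -> no flip
Dir S: first cell '.' (not opp) -> no flip
Dir SE: first cell '.' (not opp) -> no flip
All flips: (2,3)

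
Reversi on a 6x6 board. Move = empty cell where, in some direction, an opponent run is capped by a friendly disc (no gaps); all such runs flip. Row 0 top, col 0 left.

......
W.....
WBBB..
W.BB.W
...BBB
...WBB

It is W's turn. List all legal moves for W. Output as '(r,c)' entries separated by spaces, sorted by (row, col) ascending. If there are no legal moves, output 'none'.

(1,1): no bracket -> illegal
(1,2): flips 1 -> legal
(1,3): flips 3 -> legal
(1,4): no bracket -> illegal
(2,4): flips 3 -> legal
(3,1): no bracket -> illegal
(3,4): no bracket -> illegal
(4,1): no bracket -> illegal
(4,2): no bracket -> illegal
(5,2): no bracket -> illegal

Answer: (1,2) (1,3) (2,4)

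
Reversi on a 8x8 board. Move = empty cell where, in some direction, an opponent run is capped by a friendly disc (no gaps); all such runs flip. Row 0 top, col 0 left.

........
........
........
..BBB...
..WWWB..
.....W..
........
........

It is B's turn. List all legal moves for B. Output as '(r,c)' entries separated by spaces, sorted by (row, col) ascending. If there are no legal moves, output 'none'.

Answer: (4,1) (5,1) (5,2) (5,3) (5,4) (6,5) (6,6)

Derivation:
(3,1): no bracket -> illegal
(3,5): no bracket -> illegal
(4,1): flips 3 -> legal
(4,6): no bracket -> illegal
(5,1): flips 1 -> legal
(5,2): flips 2 -> legal
(5,3): flips 1 -> legal
(5,4): flips 2 -> legal
(5,6): no bracket -> illegal
(6,4): no bracket -> illegal
(6,5): flips 1 -> legal
(6,6): flips 2 -> legal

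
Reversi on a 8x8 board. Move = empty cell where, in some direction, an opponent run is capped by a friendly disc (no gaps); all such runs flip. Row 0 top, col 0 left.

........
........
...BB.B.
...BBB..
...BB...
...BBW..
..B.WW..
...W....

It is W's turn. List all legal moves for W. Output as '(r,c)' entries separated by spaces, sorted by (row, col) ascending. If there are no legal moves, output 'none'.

(1,2): no bracket -> illegal
(1,3): no bracket -> illegal
(1,4): flips 4 -> legal
(1,5): no bracket -> illegal
(1,6): no bracket -> illegal
(1,7): no bracket -> illegal
(2,2): flips 2 -> legal
(2,5): no bracket -> illegal
(2,7): no bracket -> illegal
(3,2): flips 2 -> legal
(3,6): no bracket -> illegal
(3,7): no bracket -> illegal
(4,2): flips 1 -> legal
(4,5): no bracket -> illegal
(4,6): no bracket -> illegal
(5,1): flips 1 -> legal
(5,2): flips 2 -> legal
(6,1): no bracket -> illegal
(6,3): no bracket -> illegal
(7,1): no bracket -> illegal
(7,2): no bracket -> illegal

Answer: (1,4) (2,2) (3,2) (4,2) (5,1) (5,2)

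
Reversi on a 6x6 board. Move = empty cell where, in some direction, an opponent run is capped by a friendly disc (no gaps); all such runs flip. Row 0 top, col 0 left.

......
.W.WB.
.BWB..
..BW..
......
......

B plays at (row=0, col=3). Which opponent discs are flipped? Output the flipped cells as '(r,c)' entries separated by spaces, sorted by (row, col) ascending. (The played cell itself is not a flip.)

Dir NW: edge -> no flip
Dir N: edge -> no flip
Dir NE: edge -> no flip
Dir W: first cell '.' (not opp) -> no flip
Dir E: first cell '.' (not opp) -> no flip
Dir SW: first cell '.' (not opp) -> no flip
Dir S: opp run (1,3) capped by B -> flip
Dir SE: first cell 'B' (not opp) -> no flip

Answer: (1,3)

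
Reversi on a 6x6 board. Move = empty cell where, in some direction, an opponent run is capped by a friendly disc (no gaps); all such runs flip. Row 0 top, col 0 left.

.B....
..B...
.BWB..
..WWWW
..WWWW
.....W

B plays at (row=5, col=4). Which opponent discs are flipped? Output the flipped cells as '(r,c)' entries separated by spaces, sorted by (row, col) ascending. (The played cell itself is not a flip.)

Dir NW: opp run (4,3) (3,2) capped by B -> flip
Dir N: opp run (4,4) (3,4), next='.' -> no flip
Dir NE: opp run (4,5), next=edge -> no flip
Dir W: first cell '.' (not opp) -> no flip
Dir E: opp run (5,5), next=edge -> no flip
Dir SW: edge -> no flip
Dir S: edge -> no flip
Dir SE: edge -> no flip

Answer: (3,2) (4,3)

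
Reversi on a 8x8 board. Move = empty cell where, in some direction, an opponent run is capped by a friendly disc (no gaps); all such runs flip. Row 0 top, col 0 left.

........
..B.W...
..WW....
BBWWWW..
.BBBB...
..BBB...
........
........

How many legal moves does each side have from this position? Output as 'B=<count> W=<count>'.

Answer: B=9 W=11

Derivation:
-- B to move --
(0,3): no bracket -> illegal
(0,4): no bracket -> illegal
(0,5): flips 3 -> legal
(1,1): flips 2 -> legal
(1,3): flips 3 -> legal
(1,5): no bracket -> illegal
(2,1): flips 1 -> legal
(2,4): flips 2 -> legal
(2,5): flips 1 -> legal
(2,6): flips 1 -> legal
(3,6): flips 4 -> legal
(4,5): flips 2 -> legal
(4,6): no bracket -> illegal
B mobility = 9
-- W to move --
(0,1): flips 1 -> legal
(0,2): flips 1 -> legal
(0,3): no bracket -> illegal
(1,1): no bracket -> illegal
(1,3): no bracket -> illegal
(2,0): no bracket -> illegal
(2,1): no bracket -> illegal
(4,0): flips 1 -> legal
(4,5): no bracket -> illegal
(5,0): flips 1 -> legal
(5,1): flips 1 -> legal
(5,5): flips 1 -> legal
(6,1): flips 2 -> legal
(6,2): flips 4 -> legal
(6,3): flips 2 -> legal
(6,4): flips 2 -> legal
(6,5): flips 2 -> legal
W mobility = 11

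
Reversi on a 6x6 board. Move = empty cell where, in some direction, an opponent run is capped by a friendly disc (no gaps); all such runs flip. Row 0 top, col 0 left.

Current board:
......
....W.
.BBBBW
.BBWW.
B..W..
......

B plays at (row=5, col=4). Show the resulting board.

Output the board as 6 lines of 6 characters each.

Place B at (5,4); scan 8 dirs for brackets.
Dir NW: opp run (4,3) capped by B -> flip
Dir N: first cell '.' (not opp) -> no flip
Dir NE: first cell '.' (not opp) -> no flip
Dir W: first cell '.' (not opp) -> no flip
Dir E: first cell '.' (not opp) -> no flip
Dir SW: edge -> no flip
Dir S: edge -> no flip
Dir SE: edge -> no flip
All flips: (4,3)

Answer: ......
....W.
.BBBBW
.BBWW.
B..B..
....B.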